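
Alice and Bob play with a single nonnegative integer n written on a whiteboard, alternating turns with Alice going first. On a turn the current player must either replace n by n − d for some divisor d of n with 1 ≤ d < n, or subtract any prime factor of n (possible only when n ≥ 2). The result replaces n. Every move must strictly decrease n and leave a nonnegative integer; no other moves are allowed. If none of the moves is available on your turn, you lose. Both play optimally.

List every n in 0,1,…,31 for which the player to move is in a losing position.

Label each position W (a win for the player to move) or L (a loss). A position with no legal move is L; any other position is W exactly when some move reaches an L, and L when every move reaches a W.
n=0: no move → L
n=1: no move → L
n=2: reaches L-position 0 → W
n=3: reaches L-position 0 → W
n=4: only reaches 2(W), 3(W), all W → L
n=5: reaches L-position 0 → W
n=6: reaches L-position 4 → W
n=7: reaches L-position 0 → W
n=8: reaches L-position 4 → W
n=9: only reaches 6(W), 8(W), all W → L
n=10: reaches L-position 9 → W
n=11: reaches L-position 0 → W
n=12: reaches L-position 9 → W
n=13: reaches L-position 0 → W
n=14: only reaches 7(W), 12(W), 13(W), all W → L
n=15: reaches L-position 14 → W
n=16: reaches L-position 14 → W
n=17: reaches L-position 0 → W
n=18: reaches L-position 9 → W
n=19: reaches L-position 0 → W
n=20: only reaches 10(W), 15(W), 16(W), 18(W), 19(W), all W → L
n=21: reaches L-position 14 → W
n=22: reaches L-position 20 → W
n=23: reaches L-position 0 → W
n=24: reaches L-position 20 → W
n=25: reaches L-position 20 → W
n=26: only reaches 13(W), 24(W), 25(W), all W → L
n=27: reaches L-position 26 → W
n=28: reaches L-position 14 → W
n=29: reaches L-position 0 → W
n=30: reaches L-position 20 → W
n=31: reaches L-position 0 → W
The losing starting values of n are exactly the entries labelled L in this table (7 of them).

0, 1, 4, 9, 14, 20, 26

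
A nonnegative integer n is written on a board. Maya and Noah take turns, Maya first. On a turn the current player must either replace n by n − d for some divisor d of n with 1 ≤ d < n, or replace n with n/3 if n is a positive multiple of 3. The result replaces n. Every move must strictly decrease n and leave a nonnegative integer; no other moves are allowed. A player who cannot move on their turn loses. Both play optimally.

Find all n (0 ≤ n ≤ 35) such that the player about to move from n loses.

Work bottom-up. With no move the player to move loses. Otherwise the position is W if at least one move leads to an L position for the opponent, and L if every move leads to a W.
n=0: no move → L
n=1: no move → L
n=2: can move to 1, which is L ⇒ W
n=3: can move to 1, which is L ⇒ W
n=4: moves to 2(W), 3(W); every one is W ⇒ L
n=5: can move to 4, which is L ⇒ W
n=6: can move to 4, which is L ⇒ W
n=7: the only move is to 6(W), a W ⇒ L
n=8: can move to 4, which is L ⇒ W
n=9: moves to 3(W), 6(W), 8(W); every one is W ⇒ L
n=10: can move to 9, which is L ⇒ W
n=11: the only move is to 10(W), a W ⇒ L
n=12: can move to 4, which is L ⇒ W
n=13: the only move is to 12(W), a W ⇒ L
n=14: can move to 7, which is L ⇒ W
n=15: moves to 5(W), 10(W), 12(W), 14(W); every one is W ⇒ L
n=16: can move to 15, which is L ⇒ W
n=17: the only move is to 16(W), a W ⇒ L
n=18: can move to 9, which is L ⇒ W
n=19: the only move is to 18(W), a W ⇒ L
n=20: can move to 15, which is L ⇒ W
n=21: can move to 7, which is L ⇒ W
n=22: can move to 11, which is L ⇒ W
n=23: the only move is to 22(W), a W ⇒ L
n=24: can move to 23, which is L ⇒ W
n=25: moves to 20(W), 24(W); every one is W ⇒ L
n=26: can move to 13, which is L ⇒ W
n=27: can move to 9, which is L ⇒ W
n=28: moves to 14(W), 21(W), 24(W), 26(W), 27(W); every one is W ⇒ L
n=29: can move to 28, which is L ⇒ W
n=30: can move to 15, which is L ⇒ W
n=31: the only move is to 30(W), a W ⇒ L
n=32: can move to 28, which is L ⇒ W
n=33: can move to 11, which is L ⇒ W
n=34: can move to 17, which is L ⇒ W
n=35: can move to 28, which is L ⇒ W
Reading off the rows marked L gives the requested list; there are 14 such values of n.

0, 1, 4, 7, 9, 11, 13, 15, 17, 19, 23, 25, 28, 31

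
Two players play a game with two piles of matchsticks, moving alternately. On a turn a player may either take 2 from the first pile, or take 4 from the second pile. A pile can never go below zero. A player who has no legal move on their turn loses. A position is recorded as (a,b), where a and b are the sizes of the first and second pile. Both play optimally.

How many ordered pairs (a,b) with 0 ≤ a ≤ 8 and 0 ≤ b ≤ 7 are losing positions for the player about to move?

36

Compute win/loss labels from the base case upward. A position with no move is L. Any other position is W if it can reach an L in one move, else L.
Every move lowers a or b (never raises either), so fill the grid row by row in increasing a, and left to right within a row: each cell's successors are then already labelled.
      b=0  b=1  b=2  b=3  b=4  b=5  b=6  b=7
a=0:    L    L    L    L    W    W    W    W
a=1:    L    L    L    L    W    W    W    W
a=2:    W    W    W    W    L    L    L    L
a=3:    W    W    W    W    L    L    L    L
a=4:    L    L    L    L    W    W    W    W
a=5:    L    L    L    L    W    W    W    W
a=6:    W    W    W    W    L    L    L    L
a=7:    W    W    W    W    L    L    L    L
a=8:    L    L    L    L    W    W    W    W
Cells with no legal move (terminal, hence L): (0,0), (0,1), (0,2), (0,3), (1,0), (1,1), (1,2), (1,3).
The remaining L cells, each justified by listing all of its moves:
(2,4): moves to (0,4)(W), (2,0)(W); every one is W ⇒ L
(2,5): moves to (0,5)(W), (2,1)(W); every one is W ⇒ L
(2,6): moves to (0,6)(W), (2,2)(W); every one is W ⇒ L
(2,7): moves to (0,7)(W), (2,3)(W); every one is W ⇒ L
(3,4): moves to (1,4)(W), (3,0)(W); every one is W ⇒ L
(3,5): moves to (1,5)(W), (3,1)(W); every one is W ⇒ L
(3,6): moves to (1,6)(W), (3,2)(W); every one is W ⇒ L
(3,7): moves to (1,7)(W), (3,3)(W); every one is W ⇒ L
(4,0): the only move is to (2,0)(W), a W ⇒ L
(4,1): the only move is to (2,1)(W), a W ⇒ L
(4,2): the only move is to (2,2)(W), a W ⇒ L
(4,3): the only move is to (2,3)(W), a W ⇒ L
(5,0): the only move is to (3,0)(W), a W ⇒ L
(5,1): the only move is to (3,1)(W), a W ⇒ L
(5,2): the only move is to (3,2)(W), a W ⇒ L
(5,3): the only move is to (3,3)(W), a W ⇒ L
(6,4): moves to (4,4)(W), (6,0)(W); every one is W ⇒ L
(6,5): moves to (4,5)(W), (6,1)(W); every one is W ⇒ L
(6,6): moves to (4,6)(W), (6,2)(W); every one is W ⇒ L
(6,7): moves to (4,7)(W), (6,3)(W); every one is W ⇒ L
(7,4): moves to (5,4)(W), (7,0)(W); every one is W ⇒ L
(7,5): moves to (5,5)(W), (7,1)(W); every one is W ⇒ L
(7,6): moves to (5,6)(W), (7,2)(W); every one is W ⇒ L
(7,7): moves to (5,7)(W), (7,3)(W); every one is W ⇒ L
(8,0): the only move is to (6,0)(W), a W ⇒ L
(8,1): the only move is to (6,1)(W), a W ⇒ L
(8,2): the only move is to (6,2)(W), a W ⇒ L
(8,3): the only move is to (6,3)(W), a W ⇒ L
Every other cell has at least one move into one of the L cells above, so it is W.
L cells per row: a=0: 4, a=1: 4, a=2: 4, a=3: 4, a=4: 4, a=5: 4, a=6: 4, a=7: 4, a=8: 4; total 36.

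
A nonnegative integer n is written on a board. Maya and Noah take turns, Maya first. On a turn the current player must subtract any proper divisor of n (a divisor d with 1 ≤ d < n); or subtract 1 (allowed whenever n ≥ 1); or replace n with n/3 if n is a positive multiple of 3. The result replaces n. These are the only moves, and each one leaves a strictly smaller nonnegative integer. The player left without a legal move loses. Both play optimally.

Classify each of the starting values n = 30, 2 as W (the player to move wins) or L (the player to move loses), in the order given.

30: W, 2: L

Build the W/L table. Terminal = L. A non-terminal position is W if it has a move to some L; otherwise it is L.
n=0: no move → L
n=1: reaches L-position 0 → W
n=2: only reaches 1(W), which is W → L
n=3: reaches L-position 2 → W
n=4: reaches L-position 2 → W
n=5: only reaches 4(W), which is W → L
n=6: reaches L-position 2 → W
n=7: only reaches 6(W), which is W → L
n=8: reaches L-position 7 → W
n=9: only reaches 3(W), 6(W), 8(W), all W → L
n=10: reaches L-position 5 → W
n=11: only reaches 10(W), which is W → L
n=12: reaches L-position 9 → W
n=13: only reaches 12(W), which is W → L
n=14: reaches L-position 7 → W
n=15: reaches L-position 5 → W
n=16: only reaches 8(W), 12(W), 14(W), 15(W), all W → L
n=17: reaches L-position 16 → W
n=18: reaches L-position 9 → W
n=19: only reaches 18(W), which is W → L
n=20: reaches L-position 16 → W
n=21: reaches L-position 7 → W
n=22: reaches L-position 11 → W
n=23: only reaches 22(W), which is W → L
n=24: reaches L-position 16 → W
n=25: only reaches 20(W), 24(W), all W → L
n=26: reaches L-position 13 → W
n=27: reaches L-position 9 → W
n=28: only reaches 14(W), 21(W), 24(W), 26(W), 27(W), all W → L
n=29: reaches L-position 28 → W
n=30: reaches L-position 25 → W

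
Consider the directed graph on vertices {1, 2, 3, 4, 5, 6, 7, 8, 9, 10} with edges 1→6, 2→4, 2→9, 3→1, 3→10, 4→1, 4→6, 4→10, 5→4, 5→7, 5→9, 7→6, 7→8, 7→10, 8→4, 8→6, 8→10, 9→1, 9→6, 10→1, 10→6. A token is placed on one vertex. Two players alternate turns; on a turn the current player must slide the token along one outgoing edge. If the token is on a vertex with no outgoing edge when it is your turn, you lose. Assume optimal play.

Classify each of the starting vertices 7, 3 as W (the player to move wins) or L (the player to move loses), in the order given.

Compute win/loss labels from the base case upward. A position with no move is L. Any other position is W if it can reach an L in one move, else L.
Every edge goes from a vertex to one that appears earlier in the order 6, 1, 10, 4, 8, 7, 3, 9, 5, 2, so processing vertices in that order labels each vertex after all of its successors.
6: no outgoing edge → L
1: reaches L-position 6 → W
10: reaches L-position 6 → W
4: reaches L-position 6 → W
8: reaches L-position 6 → W
7: reaches L-position 6 → W
3: only reaches 10(W), 1(W), all W → L
9: reaches L-position 6 → W
5: only reaches 9(W), 7(W), 4(W), all W → L
2: only reaches 9(W), 4(W), all W → L

7: W, 3: L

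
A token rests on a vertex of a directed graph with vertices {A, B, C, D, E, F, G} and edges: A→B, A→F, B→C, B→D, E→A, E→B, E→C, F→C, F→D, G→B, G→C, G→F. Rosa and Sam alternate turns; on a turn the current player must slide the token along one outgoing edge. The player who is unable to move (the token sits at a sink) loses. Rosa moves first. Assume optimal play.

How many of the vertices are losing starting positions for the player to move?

3

Compute win/loss labels from the base case upward. A position with no move is L. Any other position is W if it can reach an L in one move, else L.
Every edge goes from a vertex to one that appears earlier in the order D, C, B, F, A, G, E, so processing vertices in that order labels each vertex after all of its successors.
D: no outgoing edge → L
C: no outgoing edge → L
B: can move to C, which is L ⇒ W
F: can move to C, which is L ⇒ W
A: moves to F(W), B(W); every one is W ⇒ L
G: can move to C, which is L ⇒ W
E: can move to A, which is L ⇒ W
The L vertices are A, C, D; that is 3 in all.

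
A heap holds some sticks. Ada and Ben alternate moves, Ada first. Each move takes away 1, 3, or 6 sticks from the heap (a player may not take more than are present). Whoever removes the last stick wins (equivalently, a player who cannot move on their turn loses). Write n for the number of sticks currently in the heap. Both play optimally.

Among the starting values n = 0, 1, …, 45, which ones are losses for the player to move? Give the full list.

0, 2, 4, 9, 11, 13, 18, 20, 22, 27, 29, 31, 36, 38, 40, 45

Compute win/loss labels from the base case upward. A position with no move is L. Any other position is W if it can reach an L in one move, else L.
n=0: no move → L
n=1: →0(L), so W
n=2: →1(W) only, which is W, so L
n=3: →2(L), so W
n=4: →3(W), 1(W) — all W, so L
n=5: →4(L), so W
n=6: →0(L), so W
n=7: →4(L), so W
n=8: →2(L), so W
n=9: →8(W), 6(W), 3(W) — all W, so L
n=10: →9(L), so W
n=11: →10(W), 8(W), 5(W) — all W, so L
n=12: →11(L), so W
n=13: →12(W), 10(W), 7(W) — all W, so L
n=14: →13(L), so W
n=15: →9(L), so W
n=16: →13(L), so W
n=17: →11(L), so W
n=18: →17(W), 15(W), 12(W) — all W, so L
n=19: →18(L), so W
n=20: →19(W), 17(W), 14(W) — all W, so L
n=21: →20(L), so W
n=22: →21(W), 19(W), 16(W) — all W, so L
n=23: →22(L), so W
n=24: →18(L), so W
n=25: →22(L), so W
n=26: →20(L), so W
n=27: →26(W), 24(W), 21(W) — all W, so L
n=28: →27(L), so W
n=29: →28(W), 26(W), 23(W) — all W, so L
n=30: →29(L), so W
n=31: →30(W), 28(W), 25(W) — all W, so L
n=32: →31(L), so W
n=33: →27(L), so W
n=34: →31(L), so W
n=35: →29(L), so W
n=36: →35(W), 33(W), 30(W) — all W, so L
n=37: →36(L), so W
n=38: →37(W), 35(W), 32(W) — all W, so L
n=39: →38(L), so W
n=40: →39(W), 37(W), 34(W) — all W, so L
n=41: →40(L), so W
n=42: →36(L), so W
n=43: →40(L), so W
n=44: →38(L), so W
n=45: →44(W), 42(W), 39(W) — all W, so L
Reading off the rows marked L gives the requested list; there are 16 such values of n.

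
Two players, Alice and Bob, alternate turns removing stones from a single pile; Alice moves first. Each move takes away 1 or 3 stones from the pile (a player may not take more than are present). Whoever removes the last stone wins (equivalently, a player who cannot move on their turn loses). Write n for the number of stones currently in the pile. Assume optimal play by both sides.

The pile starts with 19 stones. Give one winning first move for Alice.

Remove 1, leaving 18.

Classify positions by backward induction: terminal positions (no move available) are L. From any other position, the mover wins iff some move reaches an L.
n=0: no move → L
n=1: reaches L-position 0 → W
n=2: only reaches 1(W), which is W → L
n=3: reaches L-position 2 → W
n=4: only reaches 3(W), 1(W), all W → L
n=5: reaches L-position 4 → W
n=6: only reaches 5(W), 3(W), all W → L
n=7: reaches L-position 6 → W
n=8: only reaches 7(W), 5(W), all W → L
n=9: reaches L-position 8 → W
n=10: only reaches 9(W), 7(W), all W → L
n=11: reaches L-position 10 → W
n=12: only reaches 11(W), 9(W), all W → L
n=13: reaches L-position 12 → W
n=14: only reaches 13(W), 11(W), all W → L
n=15: reaches L-position 14 → W
n=16: only reaches 15(W), 13(W), all W → L
n=17: reaches L-position 16 → W
n=18: only reaches 17(W), 15(W), all W → L
n=19: reaches L-position 18 → W
From 19, the L positions reachable in one move are: 18, 16. Any move reaching one of these is winning.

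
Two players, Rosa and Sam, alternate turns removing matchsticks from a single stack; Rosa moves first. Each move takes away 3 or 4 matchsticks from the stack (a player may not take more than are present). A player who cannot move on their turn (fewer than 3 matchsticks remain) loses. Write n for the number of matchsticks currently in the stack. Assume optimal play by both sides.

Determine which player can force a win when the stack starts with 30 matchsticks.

Classify positions by backward induction: terminal positions (no move available) are L. From any other position, the mover wins iff some move reaches an L.
n=0: no move → L
n=1: no move → L
n=2: no move → L
n=3: →0(L), so W
n=4: →1(L), so W
n=5: →2(L), so W
n=6: →2(L), so W
n=7: →4(W), 3(W) — all W, so L
n=8: →5(W), 4(W) — all W, so L
n=9: →6(W), 5(W) — all W, so L
n=10: →7(L), so W
n=11: →8(L), so W
n=12: →9(L), so W
n=13: →9(L), so W
n=14: →11(W), 10(W) — all W, so L
n=15: →12(W), 11(W) — all W, so L
n=16: →13(W), 12(W) — all W, so L
n=17: →14(L), so W
n=18: →15(L), so W
n=19: →16(L), so W
n=20: →16(L), so W
n=21: →18(W), 17(W) — all W, so L
n=22: →19(W), 18(W) — all W, so L
n=23: →20(W), 19(W) — all W, so L
n=24: →21(L), so W
n=25: →22(L), so W
n=26: →23(L), so W
n=27: →23(L), so W
n=28: →25(W), 24(W) — all W, so L
n=29: →26(W), 25(W) — all W, so L
n=30: →27(W), 26(W) — all W, so L
The starting position 30 is L: whatever Rosa does, the opponent receives a W position.

Sam wins.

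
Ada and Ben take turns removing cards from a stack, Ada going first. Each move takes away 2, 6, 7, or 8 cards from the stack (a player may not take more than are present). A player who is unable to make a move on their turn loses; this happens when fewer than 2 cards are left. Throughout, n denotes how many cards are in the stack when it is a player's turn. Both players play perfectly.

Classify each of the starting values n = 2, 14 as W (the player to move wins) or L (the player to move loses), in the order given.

Classify positions by backward induction: terminal positions (no move available) are L. From any other position, the mover wins iff some move reaches an L.
n=0: no move → L
n=1: no move → L
n=2: W (go to 0, an L position)
n=3: W (go to 1, an L position)
n=4: L (sole option 2(W) is W)
n=5: L (sole option 3(W) is W)
n=6: W (go to 4, an L position)
n=7: W (go to 5, an L position)
n=8: W (go to 1, an L position)
n=9: W (go to 1, an L position)
n=10: W (go to 4, an L position)
n=11: W (go to 5, an L position)
n=12: W (go to 5, an L position)
n=13: W (go to 5, an L position)
n=14: L (options 12(W), 8(W), 7(W), 6(W) are all W)

2: W, 14: L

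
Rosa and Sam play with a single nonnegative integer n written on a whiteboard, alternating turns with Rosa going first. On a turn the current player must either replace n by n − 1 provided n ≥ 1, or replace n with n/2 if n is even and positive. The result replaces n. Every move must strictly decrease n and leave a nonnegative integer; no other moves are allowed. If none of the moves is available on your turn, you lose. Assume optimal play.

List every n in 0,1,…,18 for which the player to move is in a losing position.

0, 2, 5, 7, 9, 11, 13, 15, 17

Build the W/L table. Terminal = L. A non-terminal position is W if it has a move to some L; otherwise it is L.
n=0: no move → L
n=1: reaches L-position 0 → W
n=2: only reaches 1(W), which is W → L
n=3: reaches L-position 2 → W
n=4: reaches L-position 2 → W
n=5: only reaches 4(W), which is W → L
n=6: reaches L-position 5 → W
n=7: only reaches 6(W), which is W → L
n=8: reaches L-position 7 → W
n=9: only reaches 8(W), which is W → L
n=10: reaches L-position 5 → W
n=11: only reaches 10(W), which is W → L
n=12: reaches L-position 11 → W
n=13: only reaches 12(W), which is W → L
n=14: reaches L-position 7 → W
n=15: only reaches 14(W), which is W → L
n=16: reaches L-position 15 → W
n=17: only reaches 16(W), which is W → L
n=18: reaches L-position 9 → W
The losing starting values of n are exactly the entries labelled L in this table (9 of them).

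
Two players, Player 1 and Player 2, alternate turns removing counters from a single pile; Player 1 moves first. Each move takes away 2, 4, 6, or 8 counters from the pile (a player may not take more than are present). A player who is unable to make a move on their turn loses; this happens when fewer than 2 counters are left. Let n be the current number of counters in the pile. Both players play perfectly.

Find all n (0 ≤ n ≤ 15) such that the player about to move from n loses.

Compute win/loss labels from the base case upward. A position with no move is L. Any other position is W if it can reach an L in one move, else L.
n=0: no move → L
n=1: no move → L
n=2: reaches L-position 0 → W
n=3: reaches L-position 1 → W
n=4: reaches L-position 0 → W
n=5: reaches L-position 1 → W
n=6: reaches L-position 0 → W
n=7: reaches L-position 1 → W
n=8: reaches L-position 0 → W
n=9: reaches L-position 1 → W
n=10: only reaches 8(W), 6(W), 4(W), 2(W), all W → L
n=11: only reaches 9(W), 7(W), 5(W), 3(W), all W → L
n=12: reaches L-position 10 → W
n=13: reaches L-position 11 → W
n=14: reaches L-position 10 → W
n=15: reaches L-position 11 → W
Reading off the rows marked L gives the requested list; there are 4 such values of n.

0, 1, 10, 11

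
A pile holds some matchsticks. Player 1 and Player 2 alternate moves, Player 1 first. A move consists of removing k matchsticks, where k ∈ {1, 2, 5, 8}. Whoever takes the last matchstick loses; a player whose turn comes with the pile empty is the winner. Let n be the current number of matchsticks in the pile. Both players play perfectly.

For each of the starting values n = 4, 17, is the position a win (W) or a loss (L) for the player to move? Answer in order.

Build the W/L table. Terminal = W. A non-terminal position is W if it has a move to some L; otherwise it is L.
n=0: no move; the opponent has just taken the last matchstick and therefore loses → W
n=1: →0(W) only, which is W, so L
n=2: →1(L), so W
n=3: →1(L), so W
n=4: →3(W), 2(W) — all W, so L
n=5: →4(L), so W
n=6: →4(L), so W
n=7: →6(W), 5(W), 2(W) — all W, so L
n=8: →7(L), so W
n=9: →7(L), so W
n=10: →9(W), 8(W), 5(W), 2(W) — all W, so L
n=11: →10(L), so W
n=12: →10(L), so W
n=13: →12(W), 11(W), 8(W), 5(W) — all W, so L
n=14: →13(L), so W
n=15: →13(L), so W
n=16: →15(W), 14(W), 11(W), 8(W) — all W, so L
n=17: →16(L), so W

4: L, 17: W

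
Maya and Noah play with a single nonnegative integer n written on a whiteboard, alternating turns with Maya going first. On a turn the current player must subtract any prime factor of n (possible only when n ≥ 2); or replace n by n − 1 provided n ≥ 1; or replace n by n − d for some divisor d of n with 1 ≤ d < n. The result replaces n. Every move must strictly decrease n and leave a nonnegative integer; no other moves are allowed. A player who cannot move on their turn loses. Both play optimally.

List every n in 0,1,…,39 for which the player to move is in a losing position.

Build the W/L table. Terminal = L. A non-terminal position is W if it has a move to some L; otherwise it is L.
n=0: no move → L
n=1: W (go to 0, an L position)
n=2: W (go to 0, an L position)
n=3: W (go to 0, an L position)
n=4: L (options 2(W), 3(W) are all W)
n=5: W (go to 0, an L position)
n=6: W (go to 4, an L position)
n=7: W (go to 0, an L position)
n=8: W (go to 4, an L position)
n=9: L (options 6(W), 8(W) are all W)
n=10: W (go to 9, an L position)
n=11: W (go to 0, an L position)
n=12: W (go to 9, an L position)
n=13: W (go to 0, an L position)
n=14: L (options 7(W), 12(W), 13(W) are all W)
n=15: W (go to 14, an L position)
n=16: W (go to 14, an L position)
n=17: W (go to 0, an L position)
n=18: W (go to 9, an L position)
n=19: W (go to 0, an L position)
n=20: L (options 10(W), 15(W), 16(W), 18(W), 19(W) are all W)
n=21: W (go to 14, an L position)
n=22: W (go to 20, an L position)
n=23: W (go to 0, an L position)
n=24: W (go to 20, an L position)
n=25: W (go to 20, an L position)
n=26: L (options 13(W), 24(W), 25(W) are all W)
n=27: W (go to 26, an L position)
n=28: W (go to 14, an L position)
n=29: W (go to 0, an L position)
n=30: W (go to 20, an L position)
n=31: W (go to 0, an L position)
n=32: L (options 16(W), 24(W), 28(W), 30(W), 31(W) are all W)
n=33: W (go to 32, an L position)
n=34: W (go to 32, an L position)
n=35: L (options 28(W), 30(W), 34(W) are all W)
n=36: W (go to 32, an L position)
n=37: W (go to 0, an L position)
n=38: L (options 19(W), 36(W), 37(W) are all W)
n=39: W (go to 26, an L position)
Reading off the rows marked L gives the requested list; there are 9 such values of n.

0, 4, 9, 14, 20, 26, 32, 35, 38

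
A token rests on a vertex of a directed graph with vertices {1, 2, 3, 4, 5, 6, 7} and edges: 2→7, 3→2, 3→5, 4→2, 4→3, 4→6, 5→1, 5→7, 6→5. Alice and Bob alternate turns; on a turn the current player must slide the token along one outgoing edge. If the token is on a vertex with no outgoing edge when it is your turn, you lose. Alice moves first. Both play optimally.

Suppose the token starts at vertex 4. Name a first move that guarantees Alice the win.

Move to 3.

Work bottom-up. With no move the player to move loses. Otherwise the position is W if at least one move leads to an L position for the opponent, and L if every move leads to a W.
Every edge goes from a vertex to one that appears earlier in the order 1, 7, 5, 2, 6, 3, 4, so processing vertices in that order labels each vertex after all of its successors.
1: no outgoing edge → L
7: no outgoing edge → L
5: W (go to 7, an L position)
2: W (go to 7, an L position)
6: L (sole option 5(W) is W)
3: L (options 2(W), 5(W) are all W)
4: W (go to 3, an L position)
From 4, the L positions reachable in one move are: 3, 6. Any move reaching one of these is winning.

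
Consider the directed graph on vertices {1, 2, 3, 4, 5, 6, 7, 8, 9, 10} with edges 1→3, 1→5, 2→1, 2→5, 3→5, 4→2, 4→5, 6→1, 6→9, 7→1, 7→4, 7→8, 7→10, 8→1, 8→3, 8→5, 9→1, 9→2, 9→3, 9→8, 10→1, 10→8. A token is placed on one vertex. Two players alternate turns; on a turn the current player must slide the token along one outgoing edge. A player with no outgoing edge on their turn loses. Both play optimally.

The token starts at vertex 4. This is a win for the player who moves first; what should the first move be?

Label each position W (a win for the player to move) or L (a loss). A position with no legal move is L; any other position is W exactly when some move reaches an L, and L when every move reaches a W.
Every edge goes from a vertex to one that appears earlier in the order 5, 3, 1, 8, 2, 4, 9, 6, 10, 7, so processing vertices in that order labels each vertex after all of its successors.
5: no outgoing edge → L
3: →5(L), so W
1: →5(L), so W
8: →5(L), so W
2: →5(L), so W
4: →5(L), so W
9: →2(W), 8(W), 1(W), 3(W) — all W, so L
6: →9(L), so W
10: →8(W), 1(W) — all W, so L
7: →10(L), so W
From 4, the L positions reachable in one move are: 5.

Move to 5.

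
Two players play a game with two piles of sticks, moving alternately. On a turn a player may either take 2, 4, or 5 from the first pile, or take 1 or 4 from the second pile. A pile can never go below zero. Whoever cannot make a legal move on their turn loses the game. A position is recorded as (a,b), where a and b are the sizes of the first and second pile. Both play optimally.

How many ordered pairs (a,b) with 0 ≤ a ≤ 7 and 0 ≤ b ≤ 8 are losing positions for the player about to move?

Build the W/L table. Terminal = L. A non-terminal position is W if it has a move to some L; otherwise it is L.
Every move lowers a or b (never raises either), so fill the grid row by row in increasing a, and left to right within a row: each cell's successors are then already labelled.
      b=0  b=1  b=2  b=3  b=4  b=5  b=6  b=7  b=8
a=0:    L    W    L    W    W    L    W    L    W
a=1:    L    W    L    W    W    L    W    L    W
a=2:    W    L    W    L    W    W    L    W    L
a=3:    W    L    W    L    W    W    L    W    L
a=4:    W    W    W    W    L    W    W    W    W
a=5:    W    W    W    W    L    W    W    W    W
a=6:    W    W    W    W    W    W    W    W    W
a=7:    L    W    L    W    W    L    W    L    W
Cells with no legal move (terminal, hence L): (0,0), (1,0).
The remaining L cells, each justified by listing all of its moves:
(0,2): only reaches (0,1)(W), which is W → L
(0,5): only reaches (0,4)(W), (0,1)(W), all W → L
(0,7): only reaches (0,6)(W), (0,3)(W), all W → L
(1,2): only reaches (1,1)(W), which is W → L
(1,5): only reaches (1,4)(W), (1,1)(W), all W → L
(1,7): only reaches (1,6)(W), (1,3)(W), all W → L
(2,1): only reaches (0,1)(W), (2,0)(W), all W → L
(2,3): only reaches (0,3)(W), (2,2)(W), all W → L
(2,6): only reaches (0,6)(W), (2,5)(W), (2,2)(W), all W → L
(2,8): only reaches (0,8)(W), (2,7)(W), (2,4)(W), all W → L
(3,1): only reaches (1,1)(W), (3,0)(W), all W → L
(3,3): only reaches (1,3)(W), (3,2)(W), all W → L
(3,6): only reaches (1,6)(W), (3,5)(W), (3,2)(W), all W → L
(3,8): only reaches (1,8)(W), (3,7)(W), (3,4)(W), all W → L
(4,4): only reaches (2,4)(W), (0,4)(W), (4,3)(W), (4,0)(W), all W → L
(5,4): only reaches (3,4)(W), (1,4)(W), (0,4)(W), (5,3)(W), (5,0)(W), all W → L
(7,0): only reaches (5,0)(W), (3,0)(W), (2,0)(W), all W → L
(7,2): only reaches (5,2)(W), (3,2)(W), (2,2)(W), (7,1)(W), all W → L
(7,5): only reaches (5,5)(W), (3,5)(W), (2,5)(W), (7,4)(W), (7,1)(W), all W → L
(7,7): only reaches (5,7)(W), (3,7)(W), (2,7)(W), (7,6)(W), (7,3)(W), all W → L
Every other cell has at least one move into one of the L cells above, so it is W.
L cells per row: a=0: 4, a=1: 4, a=2: 4, a=3: 4, a=4: 1, a=5: 1, a=6: 0, a=7: 4; total 22.

22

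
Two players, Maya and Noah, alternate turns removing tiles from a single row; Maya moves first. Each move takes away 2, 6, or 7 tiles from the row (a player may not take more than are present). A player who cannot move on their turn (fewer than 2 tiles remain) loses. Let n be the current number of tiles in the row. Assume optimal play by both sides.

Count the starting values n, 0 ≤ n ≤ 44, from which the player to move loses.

Positions with no move are L. A position that does have a move is losing for the player to move precisely when every available move leads to a winning position for the opponent. Fill in the labels:
n=0: no move → L
n=1: no move → L
n=2: →0(L), so W
n=3: →1(L), so W
n=4: →2(W) only, which is W, so L
n=5: →3(W) only, which is W, so L
n=6: →4(L), so W
n=7: →5(L), so W
n=8: →1(L), so W
n=9: →7(W), 3(W), 2(W) — all W, so L
n=10: →4(L), so W
n=11: →9(L), so W
n=12: →5(L), so W
n=13: →11(W), 7(W), 6(W) — all W, so L
n=14: →12(W), 8(W), 7(W) — all W, so L
n=15: →13(L), so W
n=16: →14(L), so W
n=17: →15(W), 11(W), 10(W) — all W, so L
n=18: →16(W), 12(W), 11(W) — all W, so L
n=19: →17(L), so W
n=20: →18(L), so W
n=21: →14(L), so W
n=22: →20(W), 16(W), 15(W) — all W, so L
n=23: →17(L), so W
n=24: →22(L), so W
n=25: →18(L), so W
n=26: →24(W), 20(W), 19(W) — all W, so L
n=27: →25(W), 21(W), 20(W) — all W, so L
n=28: →26(L), so W
n=29: →27(L), so W
n=30: →28(W), 24(W), 23(W) — all W, so L
n=31: →29(W), 25(W), 24(W) — all W, so L
n=32: →30(L), so W
n=33: →31(L), so W
n=34: →27(L), so W
n=35: →33(W), 29(W), 28(W) — all W, so L
n=36: →30(L), so W
n=37: →35(L), so W
n=38: →31(L), so W
n=39: →37(W), 33(W), 32(W) — all W, so L
n=40: →38(W), 34(W), 33(W) — all W, so L
n=41: →39(L), so W
n=42: →40(L), so W
n=43: →41(W), 37(W), 36(W) — all W, so L
n=44: →42(W), 38(W), 37(W) — all W, so L
L entries with 0 ≤ n ≤ 44: n = 0, 1, 4, 5, 9, 13, 14, 17, 18, 22, 26, 27, 30, 31, 35, 39, 40, 43, 44; that makes 19.

19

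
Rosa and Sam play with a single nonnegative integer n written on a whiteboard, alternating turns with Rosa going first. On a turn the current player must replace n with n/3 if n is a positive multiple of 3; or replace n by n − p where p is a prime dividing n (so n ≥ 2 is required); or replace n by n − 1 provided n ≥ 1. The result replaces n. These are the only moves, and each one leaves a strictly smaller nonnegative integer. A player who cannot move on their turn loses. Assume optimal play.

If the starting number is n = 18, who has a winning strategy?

Compute win/loss labels from the base case upward. A position with no move is L. Any other position is W if it can reach an L in one move, else L.
n=0: no move → L
n=1: →0(L), so W
n=2: →0(L), so W
n=3: →0(L), so W
n=4: →2(W), 3(W) — all W, so L
n=5: →0(L), so W
n=6: →4(L), so W
n=7: →0(L), so W
n=8: →6(W), 7(W) — all W, so L
n=9: →8(L), so W
n=10: →8(L), so W
n=11: →0(L), so W
n=12: →4(L), so W
n=13: →0(L), so W
n=14: →7(W), 12(W), 13(W) — all W, so L
n=15: →14(L), so W
n=16: →14(L), so W
n=17: →0(L), so W
n=18: →6(W), 15(W), 16(W), 17(W) — all W, so L
Every move from 18 reaches a W position, so the mover loses.

Sam wins.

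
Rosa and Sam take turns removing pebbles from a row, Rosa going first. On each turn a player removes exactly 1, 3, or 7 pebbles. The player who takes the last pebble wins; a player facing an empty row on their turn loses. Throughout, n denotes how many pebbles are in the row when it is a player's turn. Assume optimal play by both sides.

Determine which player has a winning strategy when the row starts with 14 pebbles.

Label each position W (a win for the player to move) or L (a loss). A position with no legal move is L; any other position is W exactly when some move reaches an L, and L when every move reaches a W.
n=0: no move → L
n=1: reaches L-position 0 → W
n=2: only reaches 1(W), which is W → L
n=3: reaches L-position 2 → W
n=4: only reaches 3(W), 1(W), all W → L
n=5: reaches L-position 4 → W
n=6: only reaches 5(W), 3(W), all W → L
n=7: reaches L-position 6 → W
n=8: only reaches 7(W), 5(W), 1(W), all W → L
n=9: reaches L-position 8 → W
n=10: only reaches 9(W), 7(W), 3(W), all W → L
n=11: reaches L-position 10 → W
n=12: only reaches 11(W), 9(W), 5(W), all W → L
n=13: reaches L-position 12 → W
n=14: only reaches 13(W), 11(W), 7(W), all W → L
The starting position 14 is L: whatever Rosa does, the opponent receives a W position.

Sam wins.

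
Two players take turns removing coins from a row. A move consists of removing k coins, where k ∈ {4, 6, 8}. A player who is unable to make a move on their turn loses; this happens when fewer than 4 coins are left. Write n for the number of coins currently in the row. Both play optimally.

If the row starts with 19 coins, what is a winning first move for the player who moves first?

Use the standard recursion: the mover loses at a terminal position; elsewhere, the mover wins exactly when some move hands the opponent an L position.
n=0: no move → L
n=1: no move → L
n=2: no move → L
n=3: no move → L
n=4: →0(L), so W
n=5: →1(L), so W
n=6: →2(L), so W
n=7: →3(L), so W
n=8: →2(L), so W
n=9: →3(L), so W
n=10: →2(L), so W
n=11: →3(L), so W
n=12: →8(W), 6(W), 4(W) — all W, so L
n=13: →9(W), 7(W), 5(W) — all W, so L
n=14: →10(W), 8(W), 6(W) — all W, so L
n=15: →11(W), 9(W), 7(W) — all W, so L
n=16: →12(L), so W
n=17: →13(L), so W
n=18: →14(L), so W
n=19: →15(L), so W
From 19, the L positions reachable in one move are: 15, 13. Any move reaching one of these is winning.

Remove 4, leaving 15.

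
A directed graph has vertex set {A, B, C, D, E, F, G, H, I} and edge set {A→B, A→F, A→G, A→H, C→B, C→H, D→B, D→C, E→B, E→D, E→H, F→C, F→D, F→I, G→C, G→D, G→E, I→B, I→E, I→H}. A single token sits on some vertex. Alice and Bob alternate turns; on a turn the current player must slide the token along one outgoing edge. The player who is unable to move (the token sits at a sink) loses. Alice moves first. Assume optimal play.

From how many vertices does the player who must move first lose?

Positions with no move are L. A position that does have a move is losing for the player to move precisely when every available move leads to a winning position for the opponent. Fill in the labels:
Every edge goes from a vertex to one that appears earlier in the order H, B, C, D, E, I, F, G, A, so processing vertices in that order labels each vertex after all of its successors.
H: no outgoing edge → L
B: no outgoing edge → L
C: can move to B, which is L ⇒ W
D: can move to B, which is L ⇒ W
E: can move to B, which is L ⇒ W
I: can move to B, which is L ⇒ W
F: moves to I(W), D(W), C(W); every one is W ⇒ L
G: moves to E(W), D(W), C(W); every one is W ⇒ L
A: can move to G, which is L ⇒ W
The L vertices are B, F, G, H; that is 4 in all.

4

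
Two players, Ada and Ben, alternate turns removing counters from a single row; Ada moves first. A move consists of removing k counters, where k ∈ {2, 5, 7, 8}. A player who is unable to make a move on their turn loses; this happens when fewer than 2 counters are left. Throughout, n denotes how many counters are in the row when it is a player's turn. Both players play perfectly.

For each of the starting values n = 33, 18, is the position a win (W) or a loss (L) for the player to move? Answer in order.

Label each position W (a win for the player to move) or L (a loss). A position with no legal move is L; any other position is W exactly when some move reaches an L, and L when every move reaches a W.
n=0: no move → L
n=1: no move → L
n=2: W (go to 0, an L position)
n=3: W (go to 1, an L position)
n=4: L (sole option 2(W) is W)
n=5: W (go to 0, an L position)
n=6: W (go to 4, an L position)
n=7: W (go to 0, an L position)
n=8: W (go to 1, an L position)
n=9: W (go to 4, an L position)
n=10: L (options 8(W), 5(W), 3(W), 2(W) are all W)
n=11: W (go to 4, an L position)
n=12: W (go to 10, an L position)
n=13: L (options 11(W), 8(W), 6(W), 5(W) are all W)
n=14: L (options 12(W), 9(W), 7(W), 6(W) are all W)
n=15: W (go to 13, an L position)
n=16: W (go to 14, an L position)
n=17: W (go to 10, an L position)
n=18: W (go to 13, an L position)
n=19: W (go to 14, an L position)
n=20: W (go to 13, an L position)
n=21: W (go to 14, an L position)
n=22: W (go to 14, an L position)
n=23: L (options 21(W), 18(W), 16(W), 15(W) are all W)
n=24: L (options 22(W), 19(W), 17(W), 16(W) are all W)
n=25: W (go to 23, an L position)
n=26: W (go to 24, an L position)
n=27: L (options 25(W), 22(W), 20(W), 19(W) are all W)
n=28: W (go to 23, an L position)
n=29: W (go to 27, an L position)
n=30: W (go to 23, an L position)
n=31: W (go to 24, an L position)
n=32: W (go to 27, an L position)
n=33: L (options 31(W), 28(W), 26(W), 25(W) are all W)

33: L, 18: W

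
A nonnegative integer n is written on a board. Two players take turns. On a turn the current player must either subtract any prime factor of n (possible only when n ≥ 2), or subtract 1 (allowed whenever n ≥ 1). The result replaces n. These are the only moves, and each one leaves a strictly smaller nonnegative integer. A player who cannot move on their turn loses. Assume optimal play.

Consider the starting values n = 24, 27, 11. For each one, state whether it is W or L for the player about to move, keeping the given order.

24: L, 27: W, 11: W

Compute win/loss labels from the base case upward. A position with no move is L. Any other position is W if it can reach an L in one move, else L.
n=0: no move → L
n=1: can move to 0, which is L ⇒ W
n=2: can move to 0, which is L ⇒ W
n=3: can move to 0, which is L ⇒ W
n=4: moves to 2(W), 3(W); every one is W ⇒ L
n=5: can move to 0, which is L ⇒ W
n=6: can move to 4, which is L ⇒ W
n=7: can move to 0, which is L ⇒ W
n=8: moves to 6(W), 7(W); every one is W ⇒ L
n=9: can move to 8, which is L ⇒ W
n=10: can move to 8, which is L ⇒ W
n=11: can move to 0, which is L ⇒ W
n=12: moves to 9(W), 10(W), 11(W); every one is W ⇒ L
n=13: can move to 0, which is L ⇒ W
n=14: can move to 12, which is L ⇒ W
n=15: can move to 12, which is L ⇒ W
n=16: moves to 14(W), 15(W); every one is W ⇒ L
n=17: can move to 0, which is L ⇒ W
n=18: can move to 16, which is L ⇒ W
n=19: can move to 0, which is L ⇒ W
n=20: moves to 15(W), 18(W), 19(W); every one is W ⇒ L
n=21: can move to 20, which is L ⇒ W
n=22: can move to 20, which is L ⇒ W
n=23: can move to 0, which is L ⇒ W
n=24: moves to 21(W), 22(W), 23(W); every one is W ⇒ L
n=25: can move to 20, which is L ⇒ W
n=26: can move to 24, which is L ⇒ W
n=27: can move to 24, which is L ⇒ W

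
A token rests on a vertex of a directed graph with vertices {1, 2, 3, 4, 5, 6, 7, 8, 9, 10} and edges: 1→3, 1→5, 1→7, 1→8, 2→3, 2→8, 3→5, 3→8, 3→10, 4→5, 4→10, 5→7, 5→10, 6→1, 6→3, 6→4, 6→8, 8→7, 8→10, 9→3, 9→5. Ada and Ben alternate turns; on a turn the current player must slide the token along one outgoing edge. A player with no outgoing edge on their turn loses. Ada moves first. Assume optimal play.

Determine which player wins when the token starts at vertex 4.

Ada wins.

Work bottom-up. With no move the player to move loses. Otherwise the position is W if at least one move leads to an L position for the opponent, and L if every move leads to a W.
Every edge goes from a vertex to one that appears earlier in the order 10, 7, 8, 5, 3, 4, 9, 2, 1, 6, so processing vertices in that order labels each vertex after all of its successors.
10: no outgoing edge → L
7: no outgoing edge → L
8: →7(L), so W
5: →7(L), so W
3: →10(L), so W
4: →10(L), so W
9: →3(W), 5(W) — all W, so L
2: →3(W), 8(W) — all W, so L
1: →7(L), so W
6: →1(W), 4(W), 3(W), 8(W) — all W, so L
The starting position 4 is W: Ada should move to 10, handing over an L position.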